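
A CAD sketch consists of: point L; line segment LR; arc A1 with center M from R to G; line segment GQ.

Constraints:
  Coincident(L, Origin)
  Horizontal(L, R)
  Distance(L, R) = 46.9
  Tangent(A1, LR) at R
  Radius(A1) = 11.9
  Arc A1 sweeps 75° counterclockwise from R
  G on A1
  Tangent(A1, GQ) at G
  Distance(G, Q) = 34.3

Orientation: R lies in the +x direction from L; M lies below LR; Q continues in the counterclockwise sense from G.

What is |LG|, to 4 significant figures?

36.49

A1 meets LR tangentially, so MR is at right angles to LR, so M = R + (0, -11.9) = (46.90, -11.90). On A1, R sits at bearing 90° from M; a 75° counterclockwise sweep puts G at bearing 165°, so G = M + 11.9·(cos 165°, sin 165°) = (35.41, -8.820). Then |LG| = |G − L| = 36.49.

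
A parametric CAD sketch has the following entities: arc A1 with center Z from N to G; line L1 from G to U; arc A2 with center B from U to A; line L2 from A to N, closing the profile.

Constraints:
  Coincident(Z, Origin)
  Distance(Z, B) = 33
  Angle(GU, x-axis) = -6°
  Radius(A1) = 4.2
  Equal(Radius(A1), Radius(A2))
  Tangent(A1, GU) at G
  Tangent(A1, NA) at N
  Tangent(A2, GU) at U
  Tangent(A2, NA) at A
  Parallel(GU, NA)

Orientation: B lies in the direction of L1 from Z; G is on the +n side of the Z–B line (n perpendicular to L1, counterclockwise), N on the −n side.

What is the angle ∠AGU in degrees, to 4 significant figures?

14.28°

Tangency of A1 to both parallel lines with radius 4.2 puts G and N at Z ± 4.2·n: G = (0.4390, 4.177), N = (-0.4390, -4.177). Equal radii place U and A the same way about B: U = B + 4.2·n = (33.26, 0.7276), A = B − 4.2·n = (32.38, -7.626). Then cos ∠AGU = GA·GU / (|GA||GU|), giving 14.28°.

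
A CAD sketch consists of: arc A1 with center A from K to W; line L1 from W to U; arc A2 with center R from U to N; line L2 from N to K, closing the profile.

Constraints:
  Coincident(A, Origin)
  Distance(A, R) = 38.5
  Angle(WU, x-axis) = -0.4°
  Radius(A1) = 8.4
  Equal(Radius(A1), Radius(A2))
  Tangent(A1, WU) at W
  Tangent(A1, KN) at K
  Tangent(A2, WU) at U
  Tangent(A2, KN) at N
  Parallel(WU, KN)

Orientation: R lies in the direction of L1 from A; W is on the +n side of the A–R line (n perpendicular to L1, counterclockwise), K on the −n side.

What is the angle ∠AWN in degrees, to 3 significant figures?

66.4°

The slot axis is L1's direction at -0.4°, so u = (cos -0.4°, sin -0.4°) = (1.00, -0.00698) and n = (−sin -0.4°, cos -0.4°) = (0.00698, 1.00). A is at the origin and R lies 38.5 along u from A, so R = 38.5·u = (38.5, -0.269). Tangency of A1 to both parallel lines with radius 8.4 puts W and K at A ± 8.4·n: W = (0.0586, 8.40), K = (-0.0586, -8.40). Equal radii place U and N the same way about R: U = R + 8.4·n = (38.6, 8.13), N = R − 8.4·n = (38.4, -8.67). Then cos ∠AWN = WA·WN / (|WA||WN|), giving 66.4°.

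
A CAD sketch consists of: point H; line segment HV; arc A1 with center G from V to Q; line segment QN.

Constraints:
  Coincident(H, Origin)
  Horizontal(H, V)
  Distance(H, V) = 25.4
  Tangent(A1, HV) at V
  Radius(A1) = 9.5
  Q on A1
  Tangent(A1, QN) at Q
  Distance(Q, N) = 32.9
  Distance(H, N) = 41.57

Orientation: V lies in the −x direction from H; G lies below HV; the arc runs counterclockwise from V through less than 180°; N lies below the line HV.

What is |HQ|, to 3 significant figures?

36.1

Checks: |GQ| = 9.500 ✓; ∠(GQ, QN) = 90.00° ✓; |QN| = 32.90 ✓; |HN| = 41.57 ✓.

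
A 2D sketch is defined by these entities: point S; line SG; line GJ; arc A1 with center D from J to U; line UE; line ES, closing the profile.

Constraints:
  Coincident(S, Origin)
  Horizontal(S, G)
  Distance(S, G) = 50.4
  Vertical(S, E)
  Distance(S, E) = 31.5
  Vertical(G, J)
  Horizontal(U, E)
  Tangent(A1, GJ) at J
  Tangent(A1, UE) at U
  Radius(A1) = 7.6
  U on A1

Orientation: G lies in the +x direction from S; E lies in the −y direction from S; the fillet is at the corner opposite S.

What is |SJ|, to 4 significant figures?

55.78

S is at the origin; SG is horizontal with |SG| = 50.4 and G on the +x side, so G = (50.40, 0.000). SE is vertical with |SE| = 31.5 and E on the −y side, so E = (0.000, -31.50). The virtual corner opposite S is at (50.40, -31.50). Since A1 is tangent to GJ there, DJ ⟂ GJ and since A1 is tangent to UE there, DU ⟂ UE, with radius 7.6, so the center D sits 7.6 in from both sides at D = (42.80, -23.90). That places the tangent points at J = (50.40, -23.90) on GJ and U = (42.80, -31.50) on UE. Then |SJ| = |J − S| = 55.78.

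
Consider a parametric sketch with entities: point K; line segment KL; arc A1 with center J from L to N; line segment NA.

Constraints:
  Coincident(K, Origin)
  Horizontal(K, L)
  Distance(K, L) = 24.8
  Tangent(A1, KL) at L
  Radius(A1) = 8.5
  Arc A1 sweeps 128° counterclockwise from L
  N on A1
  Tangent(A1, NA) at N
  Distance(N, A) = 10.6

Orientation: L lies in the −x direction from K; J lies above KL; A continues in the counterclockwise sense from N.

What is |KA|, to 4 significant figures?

33.08

K is at the origin; KL is horizontal with |KL| = 24.8 and L on the −x side, so L = (-24.80, 0.000). A1 meets KL tangentially, so JL is at right angles to KL, so J = L + (0, 8.5) = (-24.80, 8.500). On A1, L sits at bearing -90° from J; a 128° counterclockwise sweep puts N at bearing 38°, so N = J + 8.5·(cos 38°, sin 38°) = (-18.10, 13.73). Tangency of A1 to NA means the radius JN is perpendicular to NA, so NA runs along (−sin 38°, cos 38°); with |NA| = 10.6, A = (-24.63, 22.09). Then |KA| = |A − K| = 33.08.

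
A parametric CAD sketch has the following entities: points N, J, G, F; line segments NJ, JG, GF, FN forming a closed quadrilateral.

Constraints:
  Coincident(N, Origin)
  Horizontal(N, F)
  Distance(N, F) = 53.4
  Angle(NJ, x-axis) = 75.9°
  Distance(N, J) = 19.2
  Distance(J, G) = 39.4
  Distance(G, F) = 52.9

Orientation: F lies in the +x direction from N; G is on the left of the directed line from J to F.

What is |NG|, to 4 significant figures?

57.09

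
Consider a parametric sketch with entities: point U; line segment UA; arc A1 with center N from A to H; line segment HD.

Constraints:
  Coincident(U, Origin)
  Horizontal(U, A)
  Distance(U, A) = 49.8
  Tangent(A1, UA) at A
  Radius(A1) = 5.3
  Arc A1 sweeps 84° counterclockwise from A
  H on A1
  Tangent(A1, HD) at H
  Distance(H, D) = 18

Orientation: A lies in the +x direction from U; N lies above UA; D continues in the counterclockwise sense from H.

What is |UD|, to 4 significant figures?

61.29

U is at the origin; U and A share the same y with |UA| = 49.8 and A on the +x side, so A = (49.80, 0.000). The tangent condition forces NA to be normal to UA, so N = A + (0, 5.3) = (49.80, 5.300). On A1, A sits at bearing -90° from N; an 84° counterclockwise sweep puts H at bearing -6°, so H = N + 5.3·(cos -6°, sin -6°) = (55.07, 4.746). Tangency of A1 to HD means the radius NH is perpendicular to HD, so HD runs along (−sin -6°, cos -6°); with |HD| = 18.0, D = (56.95, 22.65). Then |UD| = |D − U| = 61.29.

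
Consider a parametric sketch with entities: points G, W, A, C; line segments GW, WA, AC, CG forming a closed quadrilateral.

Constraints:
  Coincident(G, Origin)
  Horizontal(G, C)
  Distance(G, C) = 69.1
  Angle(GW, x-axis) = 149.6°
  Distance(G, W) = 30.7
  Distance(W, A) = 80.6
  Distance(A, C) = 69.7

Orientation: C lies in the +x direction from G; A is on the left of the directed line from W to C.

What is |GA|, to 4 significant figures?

73.81

Checks: GW at 149.6° ✓; |WA| = 80.60 ✓; |AC| = 69.70 ✓.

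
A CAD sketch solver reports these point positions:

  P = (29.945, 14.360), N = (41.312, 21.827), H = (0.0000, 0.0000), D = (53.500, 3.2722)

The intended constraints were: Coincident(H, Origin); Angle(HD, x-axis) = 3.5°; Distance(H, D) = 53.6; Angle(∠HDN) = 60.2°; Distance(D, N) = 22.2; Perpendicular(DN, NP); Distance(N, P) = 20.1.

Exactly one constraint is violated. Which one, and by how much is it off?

Distance(N, P) = 20.1 — off by 6.50.

H = (0.00, 0.00) ✓; HD at 3.500° ✓; |HD| = 53.60 ✓; ∠HDN = 60.20° ✓; |DN| = 22.20 ✓; ∠(DN, NP) = 90.00° ✓; |NP| = 13.60 ✗.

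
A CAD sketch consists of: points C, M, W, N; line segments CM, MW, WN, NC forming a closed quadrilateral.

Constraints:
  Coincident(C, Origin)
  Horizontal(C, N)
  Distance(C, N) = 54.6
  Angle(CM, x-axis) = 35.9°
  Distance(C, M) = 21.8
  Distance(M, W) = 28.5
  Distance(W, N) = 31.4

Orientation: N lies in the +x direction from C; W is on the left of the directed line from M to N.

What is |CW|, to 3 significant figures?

50.3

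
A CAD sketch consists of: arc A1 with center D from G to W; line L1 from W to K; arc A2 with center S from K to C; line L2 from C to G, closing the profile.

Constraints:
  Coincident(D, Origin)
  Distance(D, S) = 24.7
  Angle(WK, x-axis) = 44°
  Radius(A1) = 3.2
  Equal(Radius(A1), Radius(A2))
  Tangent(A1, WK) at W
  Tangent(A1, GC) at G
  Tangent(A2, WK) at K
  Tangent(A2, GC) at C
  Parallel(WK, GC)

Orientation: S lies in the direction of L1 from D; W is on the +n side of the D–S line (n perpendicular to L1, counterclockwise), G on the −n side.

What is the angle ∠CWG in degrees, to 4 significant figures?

75.47°

The slot axis is L1's direction at 44.0°, so u = (cos 44.0°, sin 44.0°) = (0.7193, 0.6947) and n = (−sin 44.0°, cos 44.0°) = (-0.6947, 0.7193). D is at the origin and S lies 24.7 along u from D, so S = 24.7·u = (17.77, 17.16). Tangency of A1 to both parallel lines with radius 3.2 puts W and G at D ± 3.2·n: W = (-2.223, 2.302), G = (2.223, -2.302). Equal radii place K and C the same way about S: K = S + 3.2·n = (15.54, 19.46), C = S − 3.2·n = (19.99, 14.86). Then cos ∠CWG = WC·WG / (|WC||WG|), giving 75.47°.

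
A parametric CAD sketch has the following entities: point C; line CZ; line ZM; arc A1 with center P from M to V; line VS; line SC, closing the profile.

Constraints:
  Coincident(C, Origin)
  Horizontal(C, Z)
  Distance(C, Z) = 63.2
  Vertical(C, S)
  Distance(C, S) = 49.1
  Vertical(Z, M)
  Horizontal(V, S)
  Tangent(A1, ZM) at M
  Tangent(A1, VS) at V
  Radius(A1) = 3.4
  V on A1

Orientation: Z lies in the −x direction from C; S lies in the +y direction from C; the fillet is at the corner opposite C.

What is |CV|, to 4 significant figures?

77.37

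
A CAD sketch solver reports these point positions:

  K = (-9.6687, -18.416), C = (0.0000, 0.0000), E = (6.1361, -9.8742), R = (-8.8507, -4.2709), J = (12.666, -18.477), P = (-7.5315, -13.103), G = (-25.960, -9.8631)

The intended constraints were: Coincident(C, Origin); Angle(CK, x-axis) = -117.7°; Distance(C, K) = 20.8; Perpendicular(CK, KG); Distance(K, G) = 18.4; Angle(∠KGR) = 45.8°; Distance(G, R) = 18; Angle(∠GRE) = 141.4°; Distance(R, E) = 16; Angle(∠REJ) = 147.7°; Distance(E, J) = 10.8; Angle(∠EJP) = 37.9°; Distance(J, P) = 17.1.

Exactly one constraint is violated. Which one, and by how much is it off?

Distance(J, P) = 17.1 — off by 3.80.

C = (0.00, 0.00) ✓; CK at -117.7° ✓; |CK| = 20.80 ✓; ∠(CK, KG) = 90.00° ✓; |KG| = 18.40 ✓; ∠KGR = 45.80° ✓; |GR| = 18.00 ✓; ∠GRE = 141.4° ✓; |RE| = 16.00 ✓; ∠REJ = 147.7° ✓; |EJ| = 10.80 ✓; ∠EJP = 37.90° ✓; |JP| = 20.90 ✗.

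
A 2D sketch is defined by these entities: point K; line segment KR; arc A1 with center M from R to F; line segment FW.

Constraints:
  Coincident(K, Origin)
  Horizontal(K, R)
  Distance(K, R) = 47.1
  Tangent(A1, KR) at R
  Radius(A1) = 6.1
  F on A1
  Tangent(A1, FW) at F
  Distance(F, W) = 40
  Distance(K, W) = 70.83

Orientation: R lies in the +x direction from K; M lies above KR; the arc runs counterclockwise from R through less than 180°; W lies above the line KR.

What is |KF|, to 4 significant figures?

53.54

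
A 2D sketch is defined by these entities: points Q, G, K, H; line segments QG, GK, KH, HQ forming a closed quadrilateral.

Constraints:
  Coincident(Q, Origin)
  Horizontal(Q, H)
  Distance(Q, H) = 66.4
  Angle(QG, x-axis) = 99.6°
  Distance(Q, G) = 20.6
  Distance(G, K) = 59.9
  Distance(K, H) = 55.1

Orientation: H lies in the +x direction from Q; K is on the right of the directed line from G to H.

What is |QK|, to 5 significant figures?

40.540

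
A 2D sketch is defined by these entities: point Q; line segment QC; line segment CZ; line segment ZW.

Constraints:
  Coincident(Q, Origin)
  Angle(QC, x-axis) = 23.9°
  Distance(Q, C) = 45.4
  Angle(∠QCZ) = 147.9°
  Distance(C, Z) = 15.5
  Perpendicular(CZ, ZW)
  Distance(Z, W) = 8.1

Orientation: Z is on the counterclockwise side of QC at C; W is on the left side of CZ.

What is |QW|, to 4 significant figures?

56.29

∠QCZ = 147.9°, so CZ runs at 23.9° + (180° − 147.9°) = 56.00° from the x-axis; with |CZ| = 15.5, Z = C + 15.5·(cos 56.00°, sin 56.00°) = (50.17, 31.24). CZ is perpendicular to ZW; with |ZW| = 8.1 on the left of CZ, W = Z + 8.1·(-0.8290, 0.5592) = (43.46, 35.77). Then |QW| = |W − Q| = 56.29.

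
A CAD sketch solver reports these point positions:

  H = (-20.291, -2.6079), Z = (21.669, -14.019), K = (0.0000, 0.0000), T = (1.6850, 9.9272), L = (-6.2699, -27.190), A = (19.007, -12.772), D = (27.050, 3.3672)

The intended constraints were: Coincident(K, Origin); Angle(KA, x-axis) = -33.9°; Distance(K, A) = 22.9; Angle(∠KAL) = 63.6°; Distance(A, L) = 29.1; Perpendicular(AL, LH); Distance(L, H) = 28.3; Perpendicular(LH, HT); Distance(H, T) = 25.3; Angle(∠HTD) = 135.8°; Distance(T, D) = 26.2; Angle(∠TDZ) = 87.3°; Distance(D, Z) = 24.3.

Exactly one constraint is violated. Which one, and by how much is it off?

Distance(D, Z) = 24.3 — off by 6.10.

K = (0.00, 0.00) ✓; KA at -33.90° ✓; |KA| = 22.90 ✓; ∠KAL = 63.60° ✓; |AL| = 29.10 ✓; ∠(AL, LH) = 90.00° ✓; |LH| = 28.30 ✓; ∠(LH, HT) = 90.00° ✓; |HT| = 25.30 ✓; ∠HTD = 135.8° ✓; |TD| = 26.20 ✓; ∠TDZ = 87.30° ✓; |DZ| = 18.20 ✗.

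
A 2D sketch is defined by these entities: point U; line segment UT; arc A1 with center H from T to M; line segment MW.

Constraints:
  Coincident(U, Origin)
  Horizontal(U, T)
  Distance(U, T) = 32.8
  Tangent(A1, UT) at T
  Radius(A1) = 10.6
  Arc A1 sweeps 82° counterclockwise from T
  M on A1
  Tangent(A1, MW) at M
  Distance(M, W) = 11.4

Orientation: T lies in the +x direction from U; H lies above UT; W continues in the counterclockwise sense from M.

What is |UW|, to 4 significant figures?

49.31

U is at the origin; UT is horizontal with |UT| = 32.8 and T on the +x side, so T = (32.80, 0.000). Tangency of A1 to UT means the radius HT is perpendicular to UT, so H = T + (0, 10.6) = (32.80, 10.60). On A1, T sits at bearing -90° from H; an 82° counterclockwise sweep puts M at bearing -8°, so M = H + 10.6·(cos -8°, sin -8°) = (43.30, 9.125). A1 meets MW tangentially, so HM is at right angles to MW, so MW runs along (−sin -8°, cos -8°); with |MW| = 11.4, W = (44.88, 20.41). Then |UW| = |W − U| = 49.31.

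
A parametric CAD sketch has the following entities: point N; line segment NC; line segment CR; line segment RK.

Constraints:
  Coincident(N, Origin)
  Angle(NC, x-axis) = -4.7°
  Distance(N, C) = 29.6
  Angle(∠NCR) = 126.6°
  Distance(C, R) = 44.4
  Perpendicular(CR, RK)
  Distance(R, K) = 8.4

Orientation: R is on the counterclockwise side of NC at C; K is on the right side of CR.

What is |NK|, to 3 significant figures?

69.9

∠NCR = 126.6°, so CR runs at -4.7° + (180° − 126.6°) = 48.7° from the x-axis; with |CR| = 44.4, R = C + 44.4·(cos 48.7°, sin 48.7°) = (58.8, 30.9). The perpendicularity gives RK at right angles to CR; with |RK| = 8.4 on the right of CR, K = R + 8.4·(0.751, -0.660) = (65.1, 25.4). Then |NK| = |K − N| = 69.9.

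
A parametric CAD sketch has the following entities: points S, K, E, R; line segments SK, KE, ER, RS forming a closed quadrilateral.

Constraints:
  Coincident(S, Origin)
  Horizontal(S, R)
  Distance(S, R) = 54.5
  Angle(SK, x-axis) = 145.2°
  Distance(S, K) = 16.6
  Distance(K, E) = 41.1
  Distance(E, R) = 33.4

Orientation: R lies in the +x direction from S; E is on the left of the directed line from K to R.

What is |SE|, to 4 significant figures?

32.19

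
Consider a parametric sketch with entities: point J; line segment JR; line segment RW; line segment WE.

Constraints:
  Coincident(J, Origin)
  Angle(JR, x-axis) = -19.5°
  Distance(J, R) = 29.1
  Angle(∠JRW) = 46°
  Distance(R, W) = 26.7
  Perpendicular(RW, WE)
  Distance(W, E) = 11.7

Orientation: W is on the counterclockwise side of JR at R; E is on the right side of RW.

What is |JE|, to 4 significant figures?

33.27

J is at the origin; JR runs at -19.5° with length 29.1, so R = 29.1·(cos -19.5°, sin -19.5°) = (27.43, -9.714). ∠JRW = 46.0°, so RW runs at -19.5° + (180° − 46.0°) = 114.5° from the x-axis; with |RW| = 26.7, W = R + 26.7·(cos 114.5°, sin 114.5°) = (16.36, 14.58). RW is perpendicular to WE; with |WE| = 11.7 on the right of RW, E = W + 11.7·(0.9100, 0.4147) = (27.01, 19.43). Then |JE| = |E − J| = 33.27.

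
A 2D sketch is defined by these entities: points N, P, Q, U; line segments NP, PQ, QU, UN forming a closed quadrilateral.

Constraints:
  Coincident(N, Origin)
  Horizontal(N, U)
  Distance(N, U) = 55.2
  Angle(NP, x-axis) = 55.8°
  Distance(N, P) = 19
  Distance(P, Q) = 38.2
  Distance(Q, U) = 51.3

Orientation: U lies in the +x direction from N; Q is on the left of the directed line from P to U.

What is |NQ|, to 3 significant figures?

57.2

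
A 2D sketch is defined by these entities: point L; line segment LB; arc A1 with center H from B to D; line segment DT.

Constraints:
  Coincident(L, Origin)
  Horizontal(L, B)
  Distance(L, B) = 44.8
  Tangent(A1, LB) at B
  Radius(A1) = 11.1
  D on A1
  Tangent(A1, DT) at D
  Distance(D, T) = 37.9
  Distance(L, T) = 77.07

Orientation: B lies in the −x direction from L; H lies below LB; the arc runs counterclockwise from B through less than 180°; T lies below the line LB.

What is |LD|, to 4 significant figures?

56.61

Checks: |LB| = 44.80 ✓; ∠(HB, BL) = 90.00° ✓; |HD| = 11.10 ✓; ∠(HD, DT) = 90.00° ✓; |DT| = 37.90 ✓; |LT| = 77.07 ✓.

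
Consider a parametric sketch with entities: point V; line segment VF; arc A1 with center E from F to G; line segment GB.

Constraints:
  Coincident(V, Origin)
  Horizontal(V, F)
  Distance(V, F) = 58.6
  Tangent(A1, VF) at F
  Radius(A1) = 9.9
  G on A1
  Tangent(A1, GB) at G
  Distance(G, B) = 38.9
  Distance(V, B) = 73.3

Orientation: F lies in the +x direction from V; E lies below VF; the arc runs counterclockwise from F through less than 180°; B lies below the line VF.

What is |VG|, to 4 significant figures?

50.05

Checks: |EG| = 9.900 ✓; ∠(EG, GB) = 90.00° ✓; |GB| = 38.90 ✓; |VB| = 73.30 ✓.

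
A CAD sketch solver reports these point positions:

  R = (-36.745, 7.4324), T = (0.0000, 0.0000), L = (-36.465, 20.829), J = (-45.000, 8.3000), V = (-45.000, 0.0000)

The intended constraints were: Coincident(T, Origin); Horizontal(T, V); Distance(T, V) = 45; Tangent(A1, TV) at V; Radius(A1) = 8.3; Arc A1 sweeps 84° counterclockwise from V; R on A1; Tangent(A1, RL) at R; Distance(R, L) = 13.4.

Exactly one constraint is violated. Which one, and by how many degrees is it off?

Tangent(A1, RL) at R — off by 4.80°.

T = (0.00, 0.00) ✓; T.y = 0.00, V.y = 0.00 ✓; |TV| = 45.00 ✓; ∠(JV, VT) = 90.00° ✓; |JV| = 8.300 ✓; bearing(J→R) − bearing(J→V) = 84.00° ✓; |JR| = 8.300 ✓; ∠(JR, RL) = 85.20° ✗; |RL| = 13.40 ✓.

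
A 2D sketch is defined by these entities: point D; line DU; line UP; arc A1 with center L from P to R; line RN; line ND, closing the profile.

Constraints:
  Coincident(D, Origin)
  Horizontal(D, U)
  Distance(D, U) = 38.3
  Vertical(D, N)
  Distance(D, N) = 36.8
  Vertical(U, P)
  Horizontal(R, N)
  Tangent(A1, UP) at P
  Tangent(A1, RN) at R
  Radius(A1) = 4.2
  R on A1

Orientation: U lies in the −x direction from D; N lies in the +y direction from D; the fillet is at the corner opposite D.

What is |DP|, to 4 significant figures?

50.30

The virtual corner opposite D is at (-38.30, 36.80). The tangent condition forces LP to be normal to UP and A1 meets RN tangentially, so LR is at right angles to RN, with radius 4.2, so the center L sits 4.2 in from both sides at L = (-34.10, 32.60). That places the tangent points at P = (-38.30, 32.60) on UP and R = (-34.10, 36.80) on RN. Then |DP| = |P − D| = 50.30.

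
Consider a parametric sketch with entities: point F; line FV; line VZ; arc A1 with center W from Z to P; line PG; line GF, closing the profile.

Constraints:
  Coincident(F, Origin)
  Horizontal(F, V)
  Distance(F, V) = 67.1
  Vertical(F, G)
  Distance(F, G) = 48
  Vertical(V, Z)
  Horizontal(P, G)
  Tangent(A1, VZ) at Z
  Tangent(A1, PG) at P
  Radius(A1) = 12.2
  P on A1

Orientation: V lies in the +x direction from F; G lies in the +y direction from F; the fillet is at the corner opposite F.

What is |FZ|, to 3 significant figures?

76.1

F is at the origin; F and V share the same y with |FV| = 67.1 and V on the +x side, so V = (67.1, 0.00). FG is vertical with |FG| = 48.0 and G on the +y side, so G = (0.00, 48.0). The virtual corner opposite F is at (67.1, 48.0). Tangency of A1 to VZ means the radius WZ is perpendicular to VZ and the tangent condition forces WP to be normal to PG, with radius 12.2, so the center W sits 12.2 in from both sides at W = (54.9, 35.8). That places the tangent points at Z = (67.1, 35.8) on VZ and P = (54.9, 48.0) on PG. Then |FZ| = |Z − F| = 76.1.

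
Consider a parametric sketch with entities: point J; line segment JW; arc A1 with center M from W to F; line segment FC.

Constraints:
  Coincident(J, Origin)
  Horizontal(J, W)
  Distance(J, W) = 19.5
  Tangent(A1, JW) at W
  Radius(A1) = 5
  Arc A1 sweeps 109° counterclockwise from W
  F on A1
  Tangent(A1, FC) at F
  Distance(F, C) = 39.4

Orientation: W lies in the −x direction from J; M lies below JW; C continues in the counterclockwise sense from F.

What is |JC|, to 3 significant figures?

45.3

On A1, W sits at bearing 90° from M; a 109° counterclockwise sweep puts F at bearing 199°, so F = M + 5.0·(cos 199°, sin 199°) = (-24.2, -6.63). Tangency of A1 to FC means the radius MF is perpendicular to FC, so FC runs along (−sin 199°, cos 199°); with |FC| = 39.4, C = (-11.4, -43.9). Then |JC| = |C − J| = 45.3.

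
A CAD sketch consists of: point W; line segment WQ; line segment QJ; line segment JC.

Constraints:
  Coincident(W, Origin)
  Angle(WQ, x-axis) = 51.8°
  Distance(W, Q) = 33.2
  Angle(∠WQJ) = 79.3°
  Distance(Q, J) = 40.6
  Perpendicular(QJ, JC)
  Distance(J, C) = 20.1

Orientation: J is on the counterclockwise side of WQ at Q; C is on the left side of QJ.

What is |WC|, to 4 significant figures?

36.64

∠WQJ = 79.3°, so QJ runs at 51.8° + (180° − 79.3°) = 152.5° from the x-axis; with |QJ| = 40.6, J = Q + 40.6·(cos 152.5°, sin 152.5°) = (-15.48, 44.84). QJ is perpendicular to JC; with |JC| = 20.1 on the left of QJ, C = J + 20.1·(-0.4617, -0.8870) = (-24.76, 27.01). Then |WC| = |C − W| = 36.64.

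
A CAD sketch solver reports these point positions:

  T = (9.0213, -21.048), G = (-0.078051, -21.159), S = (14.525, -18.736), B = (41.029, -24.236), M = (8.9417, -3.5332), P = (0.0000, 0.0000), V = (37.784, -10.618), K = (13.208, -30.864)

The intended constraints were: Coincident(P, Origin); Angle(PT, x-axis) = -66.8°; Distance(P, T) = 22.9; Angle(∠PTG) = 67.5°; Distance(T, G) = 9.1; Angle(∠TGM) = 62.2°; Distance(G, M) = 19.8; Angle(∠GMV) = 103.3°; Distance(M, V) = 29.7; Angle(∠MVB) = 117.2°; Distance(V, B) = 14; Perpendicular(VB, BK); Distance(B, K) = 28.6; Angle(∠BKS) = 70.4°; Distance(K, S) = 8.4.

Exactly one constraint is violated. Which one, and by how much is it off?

Distance(K, S) = 8.4 — off by 3.80.

P = (0.00, 0.00) ✓; PT at -66.80° ✓; |PT| = 22.90 ✓; ∠PTG = 67.50° ✓; |TG| = 9.100 ✓; ∠TGM = 62.20° ✓; |GM| = 19.80 ✓; ∠GMV = 103.3° ✓; |MV| = 29.70 ✓; ∠MVB = 117.2° ✓; |VB| = 14.00 ✓; ∠(VB, BK) = 90.00° ✓; |BK| = 28.60 ✓; ∠BKS = 70.40° ✓; |KS| = 12.20 ✗.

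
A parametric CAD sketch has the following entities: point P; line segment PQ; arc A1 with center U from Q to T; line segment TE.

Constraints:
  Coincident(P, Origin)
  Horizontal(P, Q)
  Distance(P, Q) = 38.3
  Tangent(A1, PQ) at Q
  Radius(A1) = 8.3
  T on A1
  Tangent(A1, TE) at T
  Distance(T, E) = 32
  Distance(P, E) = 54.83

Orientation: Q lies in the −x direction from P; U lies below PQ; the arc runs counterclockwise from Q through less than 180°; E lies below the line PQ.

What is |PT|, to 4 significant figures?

47.45

P is at the origin; PQ is horizontal with |PQ| = 38.3 and Q on the −x side, so Q = (-38.30, 0.000). The tangent condition forces UQ to be normal to PQ, so U = Q + (0, -8.3) = (-38.30, -8.300). Since UT ⟂ TE (tangency), |UE| = √(8.3² + 32.0²) = 33.06 regardless of where T sits on A1. So E lies on both circle(P, 54.83) and circle(U, 33.06); the below-PQ intersection is E = (-36.08, -41.28). T is the foot of the tangent from E: T = (-46.18, -10.92).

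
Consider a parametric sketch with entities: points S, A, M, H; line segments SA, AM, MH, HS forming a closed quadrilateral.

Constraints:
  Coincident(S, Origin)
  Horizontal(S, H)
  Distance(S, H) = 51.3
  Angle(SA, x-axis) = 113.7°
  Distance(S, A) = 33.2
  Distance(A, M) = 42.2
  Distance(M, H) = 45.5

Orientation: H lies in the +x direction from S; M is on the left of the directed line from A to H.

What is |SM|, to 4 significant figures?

48.03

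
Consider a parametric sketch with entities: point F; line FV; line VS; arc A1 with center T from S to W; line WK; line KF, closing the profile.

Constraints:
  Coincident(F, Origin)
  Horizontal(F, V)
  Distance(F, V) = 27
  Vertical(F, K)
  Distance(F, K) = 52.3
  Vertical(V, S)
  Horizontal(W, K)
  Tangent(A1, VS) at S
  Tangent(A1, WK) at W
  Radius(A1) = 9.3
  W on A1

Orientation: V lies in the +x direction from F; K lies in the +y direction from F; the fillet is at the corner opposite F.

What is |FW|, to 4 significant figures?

55.21

F is at the origin; FV is horizontal with |FV| = 27.0 and V on the +x side, so V = (27.00, 0.000). F and K share the same x with |FK| = 52.3 and K on the +y side, so K = (0.000, 52.30). The virtual corner opposite F is at (27.00, 52.30). Tangency of A1 to VS means the radius TS is perpendicular to VS and tangency of A1 to WK means the radius TW is perpendicular to WK, with radius 9.3, so the center T sits 9.3 in from both sides at T = (17.70, 43.00). That places the tangent points at S = (27.00, 43.00) on VS and W = (17.70, 52.30) on WK. Then |FW| = |W − F| = 55.21.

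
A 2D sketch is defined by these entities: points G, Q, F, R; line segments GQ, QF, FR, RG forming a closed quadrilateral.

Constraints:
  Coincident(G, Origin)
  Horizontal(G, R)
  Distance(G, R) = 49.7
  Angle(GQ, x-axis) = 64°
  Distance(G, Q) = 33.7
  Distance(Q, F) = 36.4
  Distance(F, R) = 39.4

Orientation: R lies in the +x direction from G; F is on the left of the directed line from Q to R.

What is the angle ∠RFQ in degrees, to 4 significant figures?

75.05°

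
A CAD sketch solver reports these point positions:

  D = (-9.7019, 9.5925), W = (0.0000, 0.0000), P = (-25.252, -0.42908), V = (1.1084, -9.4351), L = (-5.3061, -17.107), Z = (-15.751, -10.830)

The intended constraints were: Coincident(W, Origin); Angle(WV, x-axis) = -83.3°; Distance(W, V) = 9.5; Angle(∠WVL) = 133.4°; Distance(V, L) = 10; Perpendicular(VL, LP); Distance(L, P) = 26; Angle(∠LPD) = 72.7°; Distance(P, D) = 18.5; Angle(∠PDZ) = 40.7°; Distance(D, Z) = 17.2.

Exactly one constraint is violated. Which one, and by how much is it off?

Distance(D, Z) = 17.2 — off by 4.10.

W = (0.00, 0.00) ✓; WV at -83.30° ✓; |WV| = 9.500 ✓; ∠WVL = 133.4° ✓; |VL| = 10.00 ✓; ∠(VL, LP) = 90.00° ✓; |LP| = 26.00 ✓; ∠LPD = 72.70° ✓; |PD| = 18.50 ✓; ∠PDZ = 40.70° ✓; |DZ| = 21.30 ✗.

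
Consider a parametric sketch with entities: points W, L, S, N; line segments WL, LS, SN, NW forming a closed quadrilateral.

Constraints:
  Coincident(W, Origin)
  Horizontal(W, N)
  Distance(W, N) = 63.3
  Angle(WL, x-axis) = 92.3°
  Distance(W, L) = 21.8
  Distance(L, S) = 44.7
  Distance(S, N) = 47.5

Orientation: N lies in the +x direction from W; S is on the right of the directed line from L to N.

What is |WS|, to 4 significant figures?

26.49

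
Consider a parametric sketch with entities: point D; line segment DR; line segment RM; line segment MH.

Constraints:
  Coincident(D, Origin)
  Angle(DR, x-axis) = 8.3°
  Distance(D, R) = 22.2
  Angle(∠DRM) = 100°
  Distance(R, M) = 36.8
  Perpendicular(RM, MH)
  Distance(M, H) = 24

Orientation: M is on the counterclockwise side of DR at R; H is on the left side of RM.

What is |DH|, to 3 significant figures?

40.7

D is at the origin; DR runs at 8.3° with length 22.2, so R = 22.2·(cos 8.3°, sin 8.3°) = (22.0, 3.20). ∠DRM = 100.0°, so RM runs at 8.3° + (180° − 100.0°) = 88.3° from the x-axis; with |RM| = 36.8, M = R + 36.8·(cos 88.3°, sin 88.3°) = (23.1, 40.0). RM is perpendicular to MH; with |MH| = 24.0 on the left of RM, H = M + 24.0·(-1.00, 0.0297) = (-0.930, 40.7). Then |DH| = |H − D| = 40.7.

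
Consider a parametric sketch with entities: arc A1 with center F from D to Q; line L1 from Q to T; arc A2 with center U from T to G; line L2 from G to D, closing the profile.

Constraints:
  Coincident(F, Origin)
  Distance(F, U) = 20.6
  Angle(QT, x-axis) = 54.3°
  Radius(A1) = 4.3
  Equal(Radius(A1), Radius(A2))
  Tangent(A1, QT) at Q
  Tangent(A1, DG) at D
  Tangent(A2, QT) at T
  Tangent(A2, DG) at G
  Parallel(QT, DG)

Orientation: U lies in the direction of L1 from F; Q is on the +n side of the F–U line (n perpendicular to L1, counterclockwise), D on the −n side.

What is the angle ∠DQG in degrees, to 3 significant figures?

67.3°

Tangency of A1 to both parallel lines with radius 4.3 puts Q and D at F ± 4.3·n: Q = (-3.49, 2.51), D = (3.49, -2.51). Equal radii place T and G the same way about U: T = U + 4.3·n = (8.53, 19.2), G = U − 4.3·n = (15.5, 14.2). Then cos ∠DQG = QD·QG / (|QD||QG|), giving 67.3°.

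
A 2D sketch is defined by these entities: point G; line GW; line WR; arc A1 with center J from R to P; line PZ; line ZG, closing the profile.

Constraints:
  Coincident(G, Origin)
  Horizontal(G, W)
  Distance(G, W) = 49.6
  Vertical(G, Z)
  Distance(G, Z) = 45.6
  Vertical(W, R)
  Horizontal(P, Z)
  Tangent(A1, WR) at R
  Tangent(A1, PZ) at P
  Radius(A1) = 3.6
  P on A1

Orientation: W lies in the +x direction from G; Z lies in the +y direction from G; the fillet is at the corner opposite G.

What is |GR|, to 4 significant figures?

64.99

G is at the origin; G and W share the same y with |GW| = 49.6 and W on the +x side, so W = (49.60, 0.000). G and Z share the same x with |GZ| = 45.6 and Z on the +y side, so Z = (0.000, 45.60). The virtual corner opposite G is at (49.60, 45.60). The tangent condition forces JR to be normal to WR and the tangent condition forces JP to be normal to PZ, with radius 3.6, so the center J sits 3.6 in from both sides at J = (46.00, 42.00). That places the tangent points at R = (49.60, 42.00) on WR and P = (46.00, 45.60) on PZ. Then |GR| = |R − G| = 64.99.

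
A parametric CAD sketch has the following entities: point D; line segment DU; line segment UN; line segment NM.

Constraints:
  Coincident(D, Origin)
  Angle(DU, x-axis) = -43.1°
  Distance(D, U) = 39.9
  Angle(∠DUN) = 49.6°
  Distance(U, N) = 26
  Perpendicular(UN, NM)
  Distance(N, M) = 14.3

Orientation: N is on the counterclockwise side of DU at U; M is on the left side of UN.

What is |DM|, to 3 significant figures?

16.1

D is at the origin; DU runs at -43.1° with length 39.9, so U = 39.9·(cos -43.1°, sin -43.1°) = (29.1, -27.3). ∠DUN = 49.6°, so UN runs at -43.1° + (180° − 49.6°) = 87.3° from the x-axis; with |UN| = 26.0, N = U + 26.0·(cos 87.3°, sin 87.3°) = (30.4, -1.29). UN ⟂ NM; with |NM| = 14.3 on the left of UN, M = N + 14.3·(-0.999, 0.0471) = (16.1, -0.618). Then |DM| = |M − D| = 16.1.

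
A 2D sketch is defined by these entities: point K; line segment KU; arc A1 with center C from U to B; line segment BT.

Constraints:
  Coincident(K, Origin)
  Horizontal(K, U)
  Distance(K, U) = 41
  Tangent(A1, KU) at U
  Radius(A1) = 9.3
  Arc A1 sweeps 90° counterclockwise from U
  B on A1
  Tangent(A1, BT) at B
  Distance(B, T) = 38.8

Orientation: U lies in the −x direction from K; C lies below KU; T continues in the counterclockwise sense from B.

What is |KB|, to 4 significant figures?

51.15

Tangency of A1 to KU means the radius CU is perpendicular to KU, so C = U + (0, -9.3) = (-41.00, -9.300). On A1, U sits at bearing 90° from C; a 90° counterclockwise sweep puts B at bearing 180°, so B = C + 9.3·(cos 180°, sin 180°) = (-50.30, -9.300). Then |KB| = |B − K| = 51.15.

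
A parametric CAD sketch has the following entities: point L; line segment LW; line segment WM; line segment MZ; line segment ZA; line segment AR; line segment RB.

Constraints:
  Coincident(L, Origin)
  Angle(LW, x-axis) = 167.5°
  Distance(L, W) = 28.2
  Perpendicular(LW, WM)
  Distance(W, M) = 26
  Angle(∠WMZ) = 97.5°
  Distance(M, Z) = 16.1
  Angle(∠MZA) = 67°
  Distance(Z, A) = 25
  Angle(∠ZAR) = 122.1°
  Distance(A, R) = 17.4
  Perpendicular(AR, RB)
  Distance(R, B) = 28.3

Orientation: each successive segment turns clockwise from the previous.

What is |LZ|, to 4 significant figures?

30.65

LW ⟂ WM, so WM runs at 77.50°; with |WM| = 26.0, M = (-21.90, 31.49). ∠WMZ = 97.5° gives MZ at -5.000° from the x-axis; with |MZ| = 16.1, Z = (-5.865, 30.08). Then |LZ| = |Z − L| = 30.65.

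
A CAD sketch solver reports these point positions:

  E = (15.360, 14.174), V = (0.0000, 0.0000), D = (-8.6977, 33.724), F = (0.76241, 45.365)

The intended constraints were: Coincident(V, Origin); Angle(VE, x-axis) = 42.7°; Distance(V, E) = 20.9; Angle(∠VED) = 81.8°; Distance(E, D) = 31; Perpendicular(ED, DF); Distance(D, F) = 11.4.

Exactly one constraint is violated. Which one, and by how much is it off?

Distance(D, F) = 11.4 — off by 3.60.

V = (0.00, 0.00) ✓; VE at 42.70° ✓; |VE| = 20.90 ✓; ∠VED = 81.80° ✓; |ED| = 31.00 ✓; ∠(ED, DF) = 90.00° ✓; |DF| = 15.00 ✗.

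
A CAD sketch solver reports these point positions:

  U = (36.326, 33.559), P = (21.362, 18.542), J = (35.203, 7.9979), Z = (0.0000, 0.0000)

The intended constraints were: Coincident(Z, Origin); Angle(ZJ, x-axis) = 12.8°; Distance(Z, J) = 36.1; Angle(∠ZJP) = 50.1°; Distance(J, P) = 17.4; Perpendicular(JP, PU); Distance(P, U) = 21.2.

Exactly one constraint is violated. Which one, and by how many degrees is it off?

Perpendicular(JP, PU) — off by 7.60°.

Z = (0.00, 0.00) ✓; ZJ at 12.80° ✓; |ZJ| = 36.10 ✓; ∠ZJP = 50.10° ✓; |JP| = 17.40 ✓; ∠(JP, PU) = 97.60° ✗; |PU| = 21.20 ✓.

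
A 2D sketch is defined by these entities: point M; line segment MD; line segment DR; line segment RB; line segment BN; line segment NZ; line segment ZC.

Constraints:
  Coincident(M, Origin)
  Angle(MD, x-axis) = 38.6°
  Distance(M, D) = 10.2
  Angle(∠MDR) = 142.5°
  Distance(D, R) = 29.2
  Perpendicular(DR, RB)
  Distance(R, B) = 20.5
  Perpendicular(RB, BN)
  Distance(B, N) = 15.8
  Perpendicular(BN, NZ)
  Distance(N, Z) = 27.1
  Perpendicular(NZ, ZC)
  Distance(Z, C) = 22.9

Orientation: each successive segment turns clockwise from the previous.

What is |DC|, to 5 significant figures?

36.895

BN ⟂ NZ, so NZ runs at 91.100°; with |NZ| = 27.1, Z = (21.242, 13.220). NZ is perpendicular to ZC, so ZC runs at 1.1000°; with |ZC| = 22.9, C = (44.138, 13.659). Then |DC| = |C − D| = 36.895.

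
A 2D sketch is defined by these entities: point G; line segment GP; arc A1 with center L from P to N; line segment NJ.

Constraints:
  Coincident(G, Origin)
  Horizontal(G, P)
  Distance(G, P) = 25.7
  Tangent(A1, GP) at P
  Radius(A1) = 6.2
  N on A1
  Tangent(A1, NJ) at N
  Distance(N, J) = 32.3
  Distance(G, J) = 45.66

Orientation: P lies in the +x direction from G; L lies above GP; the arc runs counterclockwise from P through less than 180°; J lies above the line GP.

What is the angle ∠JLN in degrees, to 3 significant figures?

79.1°

G is at the origin; GP is horizontal with |GP| = 25.7 and P on the +x side, so P = (25.7, 0.00). A1 meets GP tangentially, so LP is at right angles to GP, so L = P + (0, 6.2) = (25.7, 6.20). Since LN ⟂ NJ (tangency), |LJ| = √(6.2² + 32.3²) = 32.9 regardless of where N sits on A1. So J lies on both circle(G, 45.66) and circle(L, 32.9); the above-GP intersection is J = (23.7, 39.0). N is the foot of the tangent from J: N = (31.7, 7.74).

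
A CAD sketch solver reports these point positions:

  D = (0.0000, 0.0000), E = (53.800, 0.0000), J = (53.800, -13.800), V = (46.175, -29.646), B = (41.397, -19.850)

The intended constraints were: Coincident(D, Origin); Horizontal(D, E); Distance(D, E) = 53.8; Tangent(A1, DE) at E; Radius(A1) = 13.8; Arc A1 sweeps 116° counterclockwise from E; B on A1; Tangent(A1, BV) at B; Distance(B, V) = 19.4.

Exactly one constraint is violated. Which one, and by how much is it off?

Distance(B, V) = 19.4 — off by 8.50.

D = (0.00, 0.00) ✓; D.y = 0.00, E.y = 0.00 ✓; |DE| = 53.80 ✓; ∠(JE, ED) = 90.00° ✓; |JE| = 13.80 ✓; bearing(J→B) − bearing(J→E) = 116.0° ✓; |JB| = 13.80 ✓; ∠(JB, BV) = 90.00° ✓; |BV| = 10.90 ✗.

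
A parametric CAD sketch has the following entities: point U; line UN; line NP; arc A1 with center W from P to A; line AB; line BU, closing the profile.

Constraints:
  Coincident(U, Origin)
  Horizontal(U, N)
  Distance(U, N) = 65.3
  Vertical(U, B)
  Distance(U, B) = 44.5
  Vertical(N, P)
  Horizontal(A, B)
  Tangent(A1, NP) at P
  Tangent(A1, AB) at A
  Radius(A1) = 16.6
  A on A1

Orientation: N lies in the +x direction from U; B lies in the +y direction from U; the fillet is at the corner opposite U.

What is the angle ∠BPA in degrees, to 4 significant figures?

30.74°

The virtual corner opposite U is at (65.30, 44.50). Tangency of A1 to NP means the radius WP is perpendicular to NP and tangency of A1 to AB means the radius WA is perpendicular to AB, with radius 16.6, so the center W sits 16.6 in from both sides at W = (48.70, 27.90). That places the tangent points at P = (65.30, 27.90) on NP and A = (48.70, 44.50) on AB. Then cos ∠BPA = PB·PA / (|PB||PA|), giving 30.74°.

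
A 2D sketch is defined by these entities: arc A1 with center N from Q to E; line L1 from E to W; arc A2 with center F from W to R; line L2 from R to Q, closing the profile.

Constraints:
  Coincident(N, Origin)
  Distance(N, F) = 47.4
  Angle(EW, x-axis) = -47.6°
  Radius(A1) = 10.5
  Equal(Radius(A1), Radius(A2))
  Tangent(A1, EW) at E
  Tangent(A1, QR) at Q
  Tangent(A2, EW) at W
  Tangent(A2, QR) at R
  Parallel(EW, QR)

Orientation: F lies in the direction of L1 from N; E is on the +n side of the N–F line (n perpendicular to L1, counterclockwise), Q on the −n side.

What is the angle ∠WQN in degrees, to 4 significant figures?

66.10°

The slot axis is L1's direction at -47.6°, so u = (cos -47.6°, sin -47.6°) = (0.6743, -0.7385) and n = (−sin -47.6°, cos -47.6°) = (0.7385, 0.6743). N is at the origin and F lies 47.4 along u from N, so F = 47.4·u = (31.96, -35.00). Tangency of A1 to both parallel lines with radius 10.5 puts E and Q at N ± 10.5·n: E = (7.754, 7.080), Q = (-7.754, -7.080). Equal radii place W and R the same way about F: W = F + 10.5·n = (39.72, -27.92), R = F − 10.5·n = (24.21, -42.08). Then cos ∠WQN = QW·QN / (|QW||QN|), giving 66.10°.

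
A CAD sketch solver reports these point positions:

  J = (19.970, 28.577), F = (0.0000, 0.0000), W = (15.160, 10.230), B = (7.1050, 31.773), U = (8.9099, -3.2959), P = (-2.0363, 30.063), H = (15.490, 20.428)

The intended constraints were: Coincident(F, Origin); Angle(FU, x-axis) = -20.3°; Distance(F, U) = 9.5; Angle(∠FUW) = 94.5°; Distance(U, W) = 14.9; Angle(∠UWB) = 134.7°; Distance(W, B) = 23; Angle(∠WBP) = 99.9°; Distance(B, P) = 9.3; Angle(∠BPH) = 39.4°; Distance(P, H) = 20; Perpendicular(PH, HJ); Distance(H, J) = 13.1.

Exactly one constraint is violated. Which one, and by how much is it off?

Distance(H, J) = 13.1 — off by 3.80.

F = (0.00, 0.00) ✓; FU at -20.30° ✓; |FU| = 9.500 ✓; ∠FUW = 94.50° ✓; |UW| = 14.90 ✓; ∠UWB = 134.7° ✓; |WB| = 23.00 ✓; ∠WBP = 99.91° ✓; |BP| = 9.300 ✓; ∠BPH = 39.40° ✓; |PH| = 20.00 ✓; ∠(PH, HJ) = 90.00° ✓; |HJ| = 9.299 ✗.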